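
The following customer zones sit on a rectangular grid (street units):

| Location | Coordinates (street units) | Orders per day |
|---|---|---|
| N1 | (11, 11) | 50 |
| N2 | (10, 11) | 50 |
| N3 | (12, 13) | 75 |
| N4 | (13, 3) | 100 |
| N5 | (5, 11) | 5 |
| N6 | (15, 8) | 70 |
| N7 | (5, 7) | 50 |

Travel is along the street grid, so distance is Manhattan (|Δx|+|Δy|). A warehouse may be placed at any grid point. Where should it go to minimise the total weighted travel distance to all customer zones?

Manhattan distance separates: Σwᵢ(|x−xᵢ|+|y−yᵢ|) = Σwᵢ|x−xᵢ| + Σwᵢ|y−yᵢ|, so x and y are optimised independently as 1-D weighted medians.
Total weight W = 400; half = 200.
x-coordinate, sorted with cumulative weight:
  x=5 (N5, w=5) cum 5
  x=5 (N7, w=50) cum 55
  x=10 (N2, w=50) cum 105
  x=11 (N1, w=50) cum 155
  x=12 (N3, w=75) cum 230  ← median
  x=13 (N4, w=100) cum 330
  x=15 (N6, w=70) cum 400
⇒ x* = 12
y-coordinate, sorted with cumulative weight:
  y=3 (N4, w=100) cum 100
  y=7 (N7, w=50) cum 150
  y=8 (N6, w=70) cum 220  ← median
  y=11 (N1, w=50) cum 270
  y=11 (N2, w=50) cum 320
  y=11 (N5, w=5) cum 325
  y=13 (N3, w=75) cum 400
⇒ y* = 8

(12, 8)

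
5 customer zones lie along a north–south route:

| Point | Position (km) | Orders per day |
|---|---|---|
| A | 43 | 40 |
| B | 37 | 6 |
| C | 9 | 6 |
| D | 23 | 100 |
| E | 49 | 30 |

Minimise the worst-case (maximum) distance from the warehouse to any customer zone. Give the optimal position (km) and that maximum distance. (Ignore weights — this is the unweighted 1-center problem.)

location 29, max distance 20

The 1-center on a line is the midpoint of the two extreme points: leftmost at 9, rightmost at 49.
Optimal location = (9 + 49)/2 = 29; maximum distance = (49 − 9)/2 = 20.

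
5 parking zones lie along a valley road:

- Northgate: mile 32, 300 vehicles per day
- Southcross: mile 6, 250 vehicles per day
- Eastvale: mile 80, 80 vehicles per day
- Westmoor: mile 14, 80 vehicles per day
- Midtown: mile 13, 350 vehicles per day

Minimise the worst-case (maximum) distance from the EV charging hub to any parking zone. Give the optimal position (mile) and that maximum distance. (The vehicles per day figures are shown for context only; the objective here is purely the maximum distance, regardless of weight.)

location 43, max distance 37

The 1-center on a line is the midpoint of the two extreme points: leftmost at 6, rightmost at 80.
Optimal location = (6 + 80)/2 = 43; maximum distance = (80 − 6)/2 = 37.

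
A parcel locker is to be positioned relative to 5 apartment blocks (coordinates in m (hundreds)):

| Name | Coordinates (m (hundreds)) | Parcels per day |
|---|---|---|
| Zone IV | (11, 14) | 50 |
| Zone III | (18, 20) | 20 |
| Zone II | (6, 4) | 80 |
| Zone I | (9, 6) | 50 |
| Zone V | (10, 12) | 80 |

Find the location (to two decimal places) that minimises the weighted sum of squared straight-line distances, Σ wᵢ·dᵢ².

The minimiser of Σwᵢ‖p−pᵢ‖² is the weighted centroid p* = (Σwᵢpᵢ)/(Σwᵢ).
Σwᵢ = 280.
Σwᵢxᵢ = 50·11 + 20·18 + 80·6 + 50·9 + 80·10 = 2640.
Σwᵢyᵢ = 50·14 + 20·20 + 80·4 + 50·6 + 80·12 = 2680.
x* = 2640/280 = 9.43, y* = 2680/280 = 9.57.

(9.43, 9.57)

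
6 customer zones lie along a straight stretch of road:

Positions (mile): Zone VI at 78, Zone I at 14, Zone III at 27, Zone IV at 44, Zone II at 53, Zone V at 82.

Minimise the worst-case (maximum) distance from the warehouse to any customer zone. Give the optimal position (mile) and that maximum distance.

location 48, max distance 34

The 1-center on a line is the midpoint of the two extreme points: leftmost at 14, rightmost at 82.
Optimal location = (14 + 82)/2 = 48; maximum distance = (82 − 14)/2 = 34.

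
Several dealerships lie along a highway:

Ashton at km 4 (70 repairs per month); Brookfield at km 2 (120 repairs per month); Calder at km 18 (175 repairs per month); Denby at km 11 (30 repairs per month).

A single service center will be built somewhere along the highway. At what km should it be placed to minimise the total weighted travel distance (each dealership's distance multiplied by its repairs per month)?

For a sum of weighted absolute distances on a line, the optimum is the weighted median (not the mean). Total weight W = 395; half-weight = 197.5.
Sort by position and accumulate weight:
  km 2 (Brookfield, w=120) → cum 120
  km 4 (Ashton, w=70) → cum 190
  km 11 (Denby, w=30) → cum 220  ≥ 197.5 → median here
  km 18 (Calder, w=175) → cum 395
Optimal location: km 11.

x = 11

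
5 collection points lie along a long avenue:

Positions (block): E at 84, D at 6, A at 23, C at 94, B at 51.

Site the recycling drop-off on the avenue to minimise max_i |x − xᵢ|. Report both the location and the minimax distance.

The 1-center on a line is the midpoint of the two extreme points: leftmost at 6, rightmost at 94.
Optimal location = (6 + 94)/2 = 50; maximum distance = (94 − 6)/2 = 44.

location 50, max distance 44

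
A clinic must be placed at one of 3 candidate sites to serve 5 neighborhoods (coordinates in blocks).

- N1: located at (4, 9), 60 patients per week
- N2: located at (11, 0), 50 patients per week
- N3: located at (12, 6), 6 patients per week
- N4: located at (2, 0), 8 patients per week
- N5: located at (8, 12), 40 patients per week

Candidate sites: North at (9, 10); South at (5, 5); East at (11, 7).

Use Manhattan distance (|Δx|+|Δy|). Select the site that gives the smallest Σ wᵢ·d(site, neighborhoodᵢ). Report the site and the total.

North, total 1258 blocks

Total weighted distance at each candidate:
  North (9, 10): total = 1258
  South (5, 5): total = 1362
  East (11, 7): total = 1350
Minimum is at North with total 1258 blocks.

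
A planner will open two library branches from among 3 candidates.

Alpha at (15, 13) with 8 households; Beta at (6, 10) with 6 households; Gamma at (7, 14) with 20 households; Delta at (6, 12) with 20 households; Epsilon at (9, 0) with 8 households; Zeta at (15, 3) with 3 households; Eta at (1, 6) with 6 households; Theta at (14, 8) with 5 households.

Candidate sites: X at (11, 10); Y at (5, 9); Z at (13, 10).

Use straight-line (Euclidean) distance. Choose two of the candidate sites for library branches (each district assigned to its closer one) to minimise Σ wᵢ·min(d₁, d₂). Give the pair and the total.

Evaluate every pair (each demand assigned to the nearer of the two):
  {Y, Z}: total = 350.1
  {X, Y}: total = 370.4
  {X, Z}: total = 458.9
Best pair: {Y, Z} with total 350.1.

{Y, Z}, total 350.1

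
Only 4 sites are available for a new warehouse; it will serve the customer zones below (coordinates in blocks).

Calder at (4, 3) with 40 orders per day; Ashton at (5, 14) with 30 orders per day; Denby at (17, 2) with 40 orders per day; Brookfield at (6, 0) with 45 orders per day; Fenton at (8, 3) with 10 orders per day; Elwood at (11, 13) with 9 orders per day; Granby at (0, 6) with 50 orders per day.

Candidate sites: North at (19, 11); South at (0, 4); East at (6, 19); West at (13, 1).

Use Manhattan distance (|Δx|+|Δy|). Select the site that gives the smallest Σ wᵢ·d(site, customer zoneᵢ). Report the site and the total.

Total weighted distance at each candidate:
  North (19, 11): total = 4430
  South (0, 4): total = 2230
  East (6, 19): total = 4104
  West (13, 1): total = 2726
Minimum is at South with total 2230 blocks.

South, total 2230 blocks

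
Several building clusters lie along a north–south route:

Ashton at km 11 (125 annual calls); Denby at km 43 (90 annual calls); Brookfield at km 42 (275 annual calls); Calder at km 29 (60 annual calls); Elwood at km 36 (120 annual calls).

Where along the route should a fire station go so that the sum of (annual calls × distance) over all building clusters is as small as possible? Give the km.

x = 42

For a sum of weighted absolute distances on a line, the optimum is the weighted median (not the mean). Total weight W = 670; half-weight = 335.
Sort by position and accumulate weight:
  km 11 (Ashton, w=125) → cum 125
  km 29 (Calder, w=60) → cum 185
  km 36 (Elwood, w=120) → cum 305
  km 42 (Brookfield, w=275) → cum 580  ≥ 335 → median here
  km 43 (Denby, w=90) → cum 670
Optimal location: km 42.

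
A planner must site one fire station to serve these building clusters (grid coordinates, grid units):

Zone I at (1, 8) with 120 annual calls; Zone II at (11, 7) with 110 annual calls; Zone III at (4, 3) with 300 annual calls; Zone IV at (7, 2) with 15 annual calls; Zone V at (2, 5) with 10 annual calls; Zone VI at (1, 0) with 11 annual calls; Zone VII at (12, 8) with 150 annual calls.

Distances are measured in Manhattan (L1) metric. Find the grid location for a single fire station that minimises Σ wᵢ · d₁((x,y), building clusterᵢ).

(4, 7)

Manhattan distance separates: Σwᵢ(|x−xᵢ|+|y−yᵢ|) = Σwᵢ|x−xᵢ| + Σwᵢ|y−yᵢ|, so x and y are optimised independently as 1-D weighted medians.
Total weight W = 716; half = 358.
x-coordinate, sorted with cumulative weight:
  x=1 (Zone I, w=120) cum 120
  x=1 (Zone VI, w=11) cum 131
  x=2 (Zone V, w=10) cum 141
  x=4 (Zone III, w=300) cum 441  ← median
  x=7 (Zone IV, w=15) cum 456
  x=11 (Zone II, w=110) cum 566
  x=12 (Zone VII, w=150) cum 716
⇒ x* = 4
y-coordinate, sorted with cumulative weight:
  y=0 (Zone VI, w=11) cum 11
  y=2 (Zone IV, w=15) cum 26
  y=3 (Zone III, w=300) cum 326
  y=5 (Zone V, w=10) cum 336
  y=7 (Zone II, w=110) cum 446  ← median
  y=8 (Zone I, w=120) cum 566
  y=8 (Zone VII, w=150) cum 716
⇒ y* = 7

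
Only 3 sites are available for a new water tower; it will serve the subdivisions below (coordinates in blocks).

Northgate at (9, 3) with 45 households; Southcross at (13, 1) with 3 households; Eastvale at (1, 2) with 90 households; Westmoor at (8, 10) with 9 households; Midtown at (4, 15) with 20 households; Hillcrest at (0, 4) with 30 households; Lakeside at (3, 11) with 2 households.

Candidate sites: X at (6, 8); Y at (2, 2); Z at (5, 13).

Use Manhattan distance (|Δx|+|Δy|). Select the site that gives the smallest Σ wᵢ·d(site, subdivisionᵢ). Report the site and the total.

Total weighted distance at each candidate:
  X (6, 8): total = 1920
  Y (2, 2): total = 1052
  Z (5, 13): total = 2582
Minimum is at Y with total 1052 blocks.

Y, total 1052 blocks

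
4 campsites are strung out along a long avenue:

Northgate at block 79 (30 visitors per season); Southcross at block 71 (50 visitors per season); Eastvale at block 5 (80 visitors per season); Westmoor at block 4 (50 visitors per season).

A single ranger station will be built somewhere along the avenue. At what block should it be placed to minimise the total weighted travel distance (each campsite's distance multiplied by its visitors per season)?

For a sum of weighted absolute distances on a line, the optimum is the weighted median (not the mean). Total weight W = 210; half-weight = 105.
Sort by position and accumulate weight:
  block 4 (Westmoor, w=50) → cum 50
  block 5 (Eastvale, w=80) → cum 130  ≥ 105 → median here
  block 71 (Southcross, w=50) → cum 180
  block 79 (Northgate, w=30) → cum 210
Optimal location: block 5.

x = 5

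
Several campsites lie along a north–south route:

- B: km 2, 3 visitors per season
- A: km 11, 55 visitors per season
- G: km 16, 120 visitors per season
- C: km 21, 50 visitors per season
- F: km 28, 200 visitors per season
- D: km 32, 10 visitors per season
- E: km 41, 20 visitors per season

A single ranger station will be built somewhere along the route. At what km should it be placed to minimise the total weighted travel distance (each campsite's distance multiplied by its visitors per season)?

For a sum of weighted absolute distances on a line, the optimum is the weighted median (not the mean). Total weight W = 458; half-weight = 229.
Sort by position and accumulate weight:
  km 2 (B, w=3) → cum 3
  km 11 (A, w=55) → cum 58
  km 16 (G, w=120) → cum 178
  km 21 (C, w=50) → cum 228
  km 28 (F, w=200) → cum 428  ≥ 229 → median here
  km 32 (D, w=10) → cum 438
  km 41 (E, w=20) → cum 458
Optimal location: km 28.

x = 28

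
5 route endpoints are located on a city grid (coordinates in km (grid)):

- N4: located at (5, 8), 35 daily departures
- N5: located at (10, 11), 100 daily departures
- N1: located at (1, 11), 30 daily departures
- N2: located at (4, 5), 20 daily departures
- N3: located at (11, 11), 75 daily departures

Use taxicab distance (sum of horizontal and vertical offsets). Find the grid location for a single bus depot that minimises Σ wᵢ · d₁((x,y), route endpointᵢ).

(10, 11)

Manhattan distance separates: Σwᵢ(|x−xᵢ|+|y−yᵢ|) = Σwᵢ|x−xᵢ| + Σwᵢ|y−yᵢ|, so x and y are optimised independently as 1-D weighted medians.
Total weight W = 260; half = 130.
x-coordinate, sorted with cumulative weight:
  x=1 (N1, w=30) cum 30
  x=4 (N2, w=20) cum 50
  x=5 (N4, w=35) cum 85
  x=10 (N5, w=100) cum 185  ← median
  x=11 (N3, w=75) cum 260
⇒ x* = 10
y-coordinate, sorted with cumulative weight:
  y=5 (N2, w=20) cum 20
  y=8 (N4, w=35) cum 55
  y=11 (N5, w=100) cum 155  ← median
  y=11 (N1, w=30) cum 185
  y=11 (N3, w=75) cum 260
⇒ y* = 11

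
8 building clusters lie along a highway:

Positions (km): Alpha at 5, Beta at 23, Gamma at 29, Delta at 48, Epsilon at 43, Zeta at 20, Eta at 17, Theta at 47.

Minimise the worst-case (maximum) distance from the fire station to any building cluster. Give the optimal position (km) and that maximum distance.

location 26.5, max distance 21.5

The 1-center on a line is the midpoint of the two extreme points: leftmost at 5, rightmost at 48.
Optimal location = (5 + 48)/2 = 26.5; maximum distance = (48 − 5)/2 = 21.5.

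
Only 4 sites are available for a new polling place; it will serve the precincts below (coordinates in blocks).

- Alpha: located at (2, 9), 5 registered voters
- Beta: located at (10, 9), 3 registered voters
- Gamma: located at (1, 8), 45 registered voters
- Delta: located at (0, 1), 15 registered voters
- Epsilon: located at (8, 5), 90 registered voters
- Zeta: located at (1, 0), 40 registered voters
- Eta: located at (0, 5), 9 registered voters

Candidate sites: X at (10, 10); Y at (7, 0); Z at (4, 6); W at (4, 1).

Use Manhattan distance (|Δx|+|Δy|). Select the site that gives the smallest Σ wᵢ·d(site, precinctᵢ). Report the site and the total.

Z, total 1267 blocks

Total weighted distance at each candidate:
  X (10, 10): total = 2353
  Y (7, 0): total = 1744
  Z (4, 6): total = 1267
  W (4, 1): total = 1554
Minimum is at Z with total 1267 blocks.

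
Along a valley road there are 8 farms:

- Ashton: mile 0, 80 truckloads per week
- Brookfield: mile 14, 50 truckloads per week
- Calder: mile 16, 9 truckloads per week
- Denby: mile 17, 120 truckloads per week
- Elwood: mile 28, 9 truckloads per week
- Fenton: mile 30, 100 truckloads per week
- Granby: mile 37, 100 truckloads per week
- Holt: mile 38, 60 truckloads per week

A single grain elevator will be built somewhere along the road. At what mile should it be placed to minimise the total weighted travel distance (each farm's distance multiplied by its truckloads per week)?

For a sum of weighted absolute distances on a line, the optimum is the weighted median (not the mean). Total weight W = 528; half-weight = 264.
Sort by position and accumulate weight:
  mile 0 (Ashton, w=80) → cum 80
  mile 14 (Brookfield, w=50) → cum 130
  mile 16 (Calder, w=9) → cum 139
  mile 17 (Denby, w=120) → cum 259
  mile 28 (Elwood, w=9) → cum 268  ≥ 264 → median here
  mile 30 (Fenton, w=100) → cum 368
  mile 37 (Granby, w=100) → cum 468
  mile 38 (Holt, w=60) → cum 528
Optimal location: mile 28.

x = 28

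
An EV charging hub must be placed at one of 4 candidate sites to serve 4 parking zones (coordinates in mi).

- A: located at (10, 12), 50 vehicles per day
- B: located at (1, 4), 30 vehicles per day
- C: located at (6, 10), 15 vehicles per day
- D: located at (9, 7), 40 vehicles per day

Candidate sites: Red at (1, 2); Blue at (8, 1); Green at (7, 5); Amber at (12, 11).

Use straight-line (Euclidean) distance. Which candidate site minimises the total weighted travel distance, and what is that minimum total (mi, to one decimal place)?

Green, total 752.9 mi

Total weighted distance at each candidate:
  Red (1, 2): total = 1251.6
  Blue (8, 1): total = 1169.1
  Green (7, 5): total = 752.9
  Amber (12, 11): total = 794.2
Minimum is at Green with total 752.9 mi.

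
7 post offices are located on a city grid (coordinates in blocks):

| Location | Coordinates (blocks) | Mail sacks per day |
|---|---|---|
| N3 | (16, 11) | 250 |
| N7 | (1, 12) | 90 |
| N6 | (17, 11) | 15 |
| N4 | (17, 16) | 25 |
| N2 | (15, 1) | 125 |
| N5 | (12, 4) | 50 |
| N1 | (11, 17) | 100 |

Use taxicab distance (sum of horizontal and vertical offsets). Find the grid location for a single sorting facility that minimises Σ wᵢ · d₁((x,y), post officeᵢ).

Manhattan distance separates: Σwᵢ(|x−xᵢ|+|y−yᵢ|) = Σwᵢ|x−xᵢ| + Σwᵢ|y−yᵢ|, so x and y are optimised independently as 1-D weighted medians.
Total weight W = 655; half = 327.5.
x-coordinate, sorted with cumulative weight:
  x=1 (N7, w=90) cum 90
  x=11 (N1, w=100) cum 190
  x=12 (N5, w=50) cum 240
  x=15 (N2, w=125) cum 365  ← median
  x=16 (N3, w=250) cum 615
  x=17 (N6, w=15) cum 630
  x=17 (N4, w=25) cum 655
⇒ x* = 15
y-coordinate, sorted with cumulative weight:
  y=1 (N2, w=125) cum 125
  y=4 (N5, w=50) cum 175
  y=11 (N3, w=250) cum 425  ← median
  y=11 (N6, w=15) cum 440
  y=12 (N7, w=90) cum 530
  y=16 (N4, w=25) cum 555
  y=17 (N1, w=100) cum 655
⇒ y* = 11

(15, 11)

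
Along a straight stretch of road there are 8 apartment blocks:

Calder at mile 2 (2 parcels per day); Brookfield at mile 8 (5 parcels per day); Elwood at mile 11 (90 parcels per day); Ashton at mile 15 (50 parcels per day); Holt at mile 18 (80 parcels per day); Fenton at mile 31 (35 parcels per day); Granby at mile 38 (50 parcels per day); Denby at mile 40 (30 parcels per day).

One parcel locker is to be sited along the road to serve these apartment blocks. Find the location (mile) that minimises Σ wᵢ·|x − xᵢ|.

For a sum of weighted absolute distances on a line, the optimum is the weighted median (not the mean). Total weight W = 342; half-weight = 171.
Sort by position and accumulate weight:
  mile 2 (Calder, w=2) → cum 2
  mile 8 (Brookfield, w=5) → cum 7
  mile 11 (Elwood, w=90) → cum 97
  mile 15 (Ashton, w=50) → cum 147
  mile 18 (Holt, w=80) → cum 227  ≥ 171 → median here
  mile 31 (Fenton, w=35) → cum 262
  mile 38 (Granby, w=50) → cum 312
  mile 40 (Denby, w=30) → cum 342
Optimal location: mile 18.

x = 18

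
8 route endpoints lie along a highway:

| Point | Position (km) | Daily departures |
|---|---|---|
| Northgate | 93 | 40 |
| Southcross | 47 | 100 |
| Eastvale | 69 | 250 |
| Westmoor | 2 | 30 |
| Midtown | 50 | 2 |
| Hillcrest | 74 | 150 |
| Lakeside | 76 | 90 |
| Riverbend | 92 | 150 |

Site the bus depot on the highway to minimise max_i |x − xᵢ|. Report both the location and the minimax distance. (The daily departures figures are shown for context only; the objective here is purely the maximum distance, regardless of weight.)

The 1-center on a line is the midpoint of the two extreme points: leftmost at 2, rightmost at 93.
Optimal location = (2 + 93)/2 = 47.5; maximum distance = (93 − 2)/2 = 45.5.

location 47.5, max distance 45.5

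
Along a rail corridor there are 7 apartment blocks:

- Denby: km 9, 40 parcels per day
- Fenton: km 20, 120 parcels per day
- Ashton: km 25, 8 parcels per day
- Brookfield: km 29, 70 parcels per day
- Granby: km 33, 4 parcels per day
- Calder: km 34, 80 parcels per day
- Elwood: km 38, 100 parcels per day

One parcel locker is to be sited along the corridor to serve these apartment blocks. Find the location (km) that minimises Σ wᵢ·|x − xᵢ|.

x = 29

For a sum of weighted absolute distances on a line, the optimum is the weighted median (not the mean). Total weight W = 422; half-weight = 211.
Sort by position and accumulate weight:
  km 9 (Denby, w=40) → cum 40
  km 20 (Fenton, w=120) → cum 160
  km 25 (Ashton, w=8) → cum 168
  km 29 (Brookfield, w=70) → cum 238  ≥ 211 → median here
  km 33 (Granby, w=4) → cum 242
  km 34 (Calder, w=80) → cum 322
  km 38 (Elwood, w=100) → cum 422
Optimal location: km 29.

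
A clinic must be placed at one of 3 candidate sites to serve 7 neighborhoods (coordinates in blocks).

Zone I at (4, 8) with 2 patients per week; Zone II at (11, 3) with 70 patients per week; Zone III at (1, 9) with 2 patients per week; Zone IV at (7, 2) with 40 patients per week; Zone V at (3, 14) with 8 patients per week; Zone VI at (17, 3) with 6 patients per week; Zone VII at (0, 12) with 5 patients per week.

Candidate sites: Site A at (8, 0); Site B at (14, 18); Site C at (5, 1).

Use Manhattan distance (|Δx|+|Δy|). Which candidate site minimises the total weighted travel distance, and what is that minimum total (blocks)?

Site A, total 920 blocks

Total weighted distance at each candidate:
  Site A (8, 0): total = 920
  Site B (14, 18): total = 2592
  Site C (5, 1): total = 1004
Minimum is at Site A with total 920 blocks.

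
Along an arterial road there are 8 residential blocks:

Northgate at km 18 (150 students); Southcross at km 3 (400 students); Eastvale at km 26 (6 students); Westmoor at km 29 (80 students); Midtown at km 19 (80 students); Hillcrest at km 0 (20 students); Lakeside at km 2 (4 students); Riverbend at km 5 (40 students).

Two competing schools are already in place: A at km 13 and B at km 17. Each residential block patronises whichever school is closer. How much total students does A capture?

The indifferent point is the midpoint (13+17)/2 = 15; residential blocks left of it (closer to A at 13) go to A, those right go to B.
  Hillcrest at 0 (w=20) → A
  Lakeside at 2 (w=4) → A
  Southcross at 3 (w=400) → A
  Riverbend at 5 (w=40) → A
  Northgate at 18 (w=150) → B
  Midtown at 19 (w=80) → B
  Eastvale at 26 (w=6) → B
  Westmoor at 29 (w=80) → B
A captures 464; B captures 316.

464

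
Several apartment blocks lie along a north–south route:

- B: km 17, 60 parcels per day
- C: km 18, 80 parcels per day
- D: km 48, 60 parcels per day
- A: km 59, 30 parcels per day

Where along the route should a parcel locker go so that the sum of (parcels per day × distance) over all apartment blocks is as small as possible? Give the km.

x = 18

For a sum of weighted absolute distances on a line, the optimum is the weighted median (not the mean). Total weight W = 230; half-weight = 115.
Sort by position and accumulate weight:
  km 17 (B, w=60) → cum 60
  km 18 (C, w=80) → cum 140  ≥ 115 → median here
  km 48 (D, w=60) → cum 200
  km 59 (A, w=30) → cum 230
Optimal location: km 18.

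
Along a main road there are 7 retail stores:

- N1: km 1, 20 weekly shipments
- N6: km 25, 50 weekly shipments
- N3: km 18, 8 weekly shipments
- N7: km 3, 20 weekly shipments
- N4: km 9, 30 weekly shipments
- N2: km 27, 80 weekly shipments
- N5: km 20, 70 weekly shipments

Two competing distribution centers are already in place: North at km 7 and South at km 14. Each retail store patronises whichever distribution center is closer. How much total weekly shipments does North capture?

70

The indifferent point is the midpoint (7+14)/2 = 10.5; retail stores left of it (closer to North at 7) go to North, those right go to South.
  N1 at 1 (w=20) → North
  N7 at 3 (w=20) → North
  N4 at 9 (w=30) → North
  N3 at 18 (w=8) → South
  N5 at 20 (w=70) → South
  N6 at 25 (w=50) → South
  N2 at 27 (w=80) → South
North captures 70; South captures 208.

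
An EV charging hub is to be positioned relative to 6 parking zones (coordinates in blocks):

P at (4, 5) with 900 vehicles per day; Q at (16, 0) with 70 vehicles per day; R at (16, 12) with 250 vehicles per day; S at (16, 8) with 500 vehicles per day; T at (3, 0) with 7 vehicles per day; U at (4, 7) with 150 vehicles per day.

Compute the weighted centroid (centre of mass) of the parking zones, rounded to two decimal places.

The minimiser of Σwᵢ‖p−pᵢ‖² is the weighted centroid p* = (Σwᵢpᵢ)/(Σwᵢ).
Σwᵢ = 1877.
Σwᵢxᵢ = 900·4 + 70·16 + 250·16 + 500·16 + 7·3 + 150·4 = 17341.
Σwᵢyᵢ = 900·5 + 70·0 + 250·12 + 500·8 + 7·0 + 150·7 = 12550.
x* = 17341/1877 = 9.24, y* = 12550/1877 = 6.69.

(9.24, 6.69)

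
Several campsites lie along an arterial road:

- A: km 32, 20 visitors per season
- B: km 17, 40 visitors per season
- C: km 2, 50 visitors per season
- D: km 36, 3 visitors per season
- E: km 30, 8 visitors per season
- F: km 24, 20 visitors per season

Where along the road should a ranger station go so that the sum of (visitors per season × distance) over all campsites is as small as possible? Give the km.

x = 17

For a sum of weighted absolute distances on a line, the optimum is the weighted median (not the mean). Total weight W = 141; half-weight = 70.5.
Sort by position and accumulate weight:
  km 2 (C, w=50) → cum 50
  km 17 (B, w=40) → cum 90  ≥ 70.5 → median here
  km 24 (F, w=20) → cum 110
  km 30 (E, w=8) → cum 118
  km 32 (A, w=20) → cum 138
  km 36 (D, w=3) → cum 141
Optimal location: km 17.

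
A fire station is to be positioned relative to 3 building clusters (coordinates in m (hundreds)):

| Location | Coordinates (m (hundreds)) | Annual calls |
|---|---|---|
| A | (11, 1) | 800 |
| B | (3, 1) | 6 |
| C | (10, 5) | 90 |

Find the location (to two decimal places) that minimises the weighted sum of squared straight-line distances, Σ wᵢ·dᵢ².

(10.85, 1.40)

The minimiser of Σwᵢ‖p−pᵢ‖² is the weighted centroid p* = (Σwᵢpᵢ)/(Σwᵢ).
Σwᵢ = 896.
Σwᵢxᵢ = 800·11 + 6·3 + 90·10 = 9718.
Σwᵢyᵢ = 800·1 + 6·1 + 90·5 = 1256.
x* = 9718/896 = 10.85, y* = 1256/896 = 1.40.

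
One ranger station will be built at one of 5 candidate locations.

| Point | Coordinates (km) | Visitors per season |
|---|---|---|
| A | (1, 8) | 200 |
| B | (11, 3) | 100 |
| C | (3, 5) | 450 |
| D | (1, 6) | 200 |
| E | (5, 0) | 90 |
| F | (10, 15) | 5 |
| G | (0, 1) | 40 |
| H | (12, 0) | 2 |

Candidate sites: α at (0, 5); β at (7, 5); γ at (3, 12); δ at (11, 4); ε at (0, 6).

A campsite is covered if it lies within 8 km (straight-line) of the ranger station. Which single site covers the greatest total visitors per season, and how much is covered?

β, covering 1042

Coverage radius r = 8 km; a point is covered iff (Δx)²+(Δy)² ≤ 8² = 64.
  α (0, 5): covers {A, C, D, E, G} → 980
  β (7, 5): covers {A, B, C, D, E, H} → 1042
  γ (3, 12): covers {A, C, D, F} → 855
  δ (11, 4): covers {B, E, H} → 192
  ε (0, 6): covers {A, C, D, E, G} → 980
Maximum coverage at β: 1042 visitors per season.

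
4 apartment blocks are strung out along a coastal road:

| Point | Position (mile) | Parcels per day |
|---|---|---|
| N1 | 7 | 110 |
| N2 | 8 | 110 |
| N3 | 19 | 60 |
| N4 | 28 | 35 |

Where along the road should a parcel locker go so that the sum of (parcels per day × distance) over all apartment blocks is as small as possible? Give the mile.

x = 8

For a sum of weighted absolute distances on a line, the optimum is the weighted median (not the mean). Total weight W = 315; half-weight = 157.5.
Sort by position and accumulate weight:
  mile 7 (N1, w=110) → cum 110
  mile 8 (N2, w=110) → cum 220  ≥ 157.5 → median here
  mile 19 (N3, w=60) → cum 280
  mile 28 (N4, w=35) → cum 315
Optimal location: mile 8.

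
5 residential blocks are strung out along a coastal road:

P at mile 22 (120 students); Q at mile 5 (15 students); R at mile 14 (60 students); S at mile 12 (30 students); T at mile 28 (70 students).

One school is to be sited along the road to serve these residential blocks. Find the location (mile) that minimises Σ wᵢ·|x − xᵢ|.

For a sum of weighted absolute distances on a line, the optimum is the weighted median (not the mean). Total weight W = 295; half-weight = 147.5.
Sort by position and accumulate weight:
  mile 5 (Q, w=15) → cum 15
  mile 12 (S, w=30) → cum 45
  mile 14 (R, w=60) → cum 105
  mile 22 (P, w=120) → cum 225  ≥ 147.5 → median here
  mile 28 (T, w=70) → cum 295
Optimal location: mile 22.

x = 22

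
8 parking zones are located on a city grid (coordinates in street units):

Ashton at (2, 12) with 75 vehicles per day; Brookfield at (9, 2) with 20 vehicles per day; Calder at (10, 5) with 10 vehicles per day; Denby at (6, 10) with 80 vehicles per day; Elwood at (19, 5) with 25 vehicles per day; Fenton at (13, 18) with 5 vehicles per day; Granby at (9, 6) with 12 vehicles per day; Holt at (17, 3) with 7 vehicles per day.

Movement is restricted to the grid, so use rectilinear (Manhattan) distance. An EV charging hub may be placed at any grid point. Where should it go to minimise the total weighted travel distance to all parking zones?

(6, 10)

Manhattan distance separates: Σwᵢ(|x−xᵢ|+|y−yᵢ|) = Σwᵢ|x−xᵢ| + Σwᵢ|y−yᵢ|, so x and y are optimised independently as 1-D weighted medians.
Total weight W = 234; half = 117.
x-coordinate, sorted with cumulative weight:
  x=2 (Ashton, w=75) cum 75
  x=6 (Denby, w=80) cum 155  ← median
  x=9 (Brookfield, w=20) cum 175
  x=9 (Granby, w=12) cum 187
  x=10 (Calder, w=10) cum 197
  x=13 (Fenton, w=5) cum 202
  x=17 (Holt, w=7) cum 209
  x=19 (Elwood, w=25) cum 234
⇒ x* = 6
y-coordinate, sorted with cumulative weight:
  y=2 (Brookfield, w=20) cum 20
  y=3 (Holt, w=7) cum 27
  y=5 (Calder, w=10) cum 37
  y=5 (Elwood, w=25) cum 62
  y=6 (Granby, w=12) cum 74
  y=10 (Denby, w=80) cum 154  ← median
  y=12 (Ashton, w=75) cum 229
  y=18 (Fenton, w=5) cum 234
⇒ y* = 10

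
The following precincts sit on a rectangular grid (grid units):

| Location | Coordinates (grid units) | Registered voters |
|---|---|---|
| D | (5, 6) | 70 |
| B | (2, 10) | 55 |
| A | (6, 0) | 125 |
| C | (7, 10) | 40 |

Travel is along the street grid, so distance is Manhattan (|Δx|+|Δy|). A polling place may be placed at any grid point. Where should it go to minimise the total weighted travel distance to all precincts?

(6, 6)

Manhattan distance separates: Σwᵢ(|x−xᵢ|+|y−yᵢ|) = Σwᵢ|x−xᵢ| + Σwᵢ|y−yᵢ|, so x and y are optimised independently as 1-D weighted medians.
Total weight W = 290; half = 145.
x-coordinate, sorted with cumulative weight:
  x=2 (B, w=55) cum 55
  x=5 (D, w=70) cum 125
  x=6 (A, w=125) cum 250  ← median
  x=7 (C, w=40) cum 290
⇒ x* = 6
y-coordinate, sorted with cumulative weight:
  y=0 (A, w=125) cum 125
  y=6 (D, w=70) cum 195  ← median
  y=10 (B, w=55) cum 250
  y=10 (C, w=40) cum 290
⇒ y* = 6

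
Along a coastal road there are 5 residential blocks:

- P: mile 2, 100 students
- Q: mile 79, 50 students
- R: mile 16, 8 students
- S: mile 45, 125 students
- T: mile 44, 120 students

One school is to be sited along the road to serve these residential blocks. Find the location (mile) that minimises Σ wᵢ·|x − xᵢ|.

x = 44

For a sum of weighted absolute distances on a line, the optimum is the weighted median (not the mean). Total weight W = 403; half-weight = 201.5.
Sort by position and accumulate weight:
  mile 2 (P, w=100) → cum 100
  mile 16 (R, w=8) → cum 108
  mile 44 (T, w=120) → cum 228  ≥ 201.5 → median here
  mile 45 (S, w=125) → cum 353
  mile 79 (Q, w=50) → cum 403
Optimal location: mile 44.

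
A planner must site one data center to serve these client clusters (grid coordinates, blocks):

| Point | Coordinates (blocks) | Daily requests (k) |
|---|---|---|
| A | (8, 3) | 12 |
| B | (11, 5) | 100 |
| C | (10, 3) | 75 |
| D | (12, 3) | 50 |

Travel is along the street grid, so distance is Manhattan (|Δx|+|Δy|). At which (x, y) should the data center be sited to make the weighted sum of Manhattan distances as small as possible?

Manhattan distance separates: Σwᵢ(|x−xᵢ|+|y−yᵢ|) = Σwᵢ|x−xᵢ| + Σwᵢ|y−yᵢ|, so x and y are optimised independently as 1-D weighted medians.
Total weight W = 237; half = 118.5.
x-coordinate, sorted with cumulative weight:
  x=8 (A, w=12) cum 12
  x=10 (C, w=75) cum 87
  x=11 (B, w=100) cum 187  ← median
  x=12 (D, w=50) cum 237
⇒ x* = 11
y-coordinate, sorted with cumulative weight:
  y=3 (A, w=12) cum 12
  y=3 (C, w=75) cum 87
  y=3 (D, w=50) cum 137  ← median
  y=5 (B, w=100) cum 237
⇒ y* = 3

(11, 3)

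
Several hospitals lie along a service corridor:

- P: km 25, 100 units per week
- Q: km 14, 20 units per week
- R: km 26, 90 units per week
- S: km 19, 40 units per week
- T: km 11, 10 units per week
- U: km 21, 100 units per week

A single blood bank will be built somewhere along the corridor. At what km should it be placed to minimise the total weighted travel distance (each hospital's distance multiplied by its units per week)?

For a sum of weighted absolute distances on a line, the optimum is the weighted median (not the mean). Total weight W = 360; half-weight = 180.
Sort by position and accumulate weight:
  km 11 (T, w=10) → cum 10
  km 14 (Q, w=20) → cum 30
  km 19 (S, w=40) → cum 70
  km 21 (U, w=100) → cum 170
  km 25 (P, w=100) → cum 270  ≥ 180 → median here
  km 26 (R, w=90) → cum 360
Optimal location: km 25.

x = 25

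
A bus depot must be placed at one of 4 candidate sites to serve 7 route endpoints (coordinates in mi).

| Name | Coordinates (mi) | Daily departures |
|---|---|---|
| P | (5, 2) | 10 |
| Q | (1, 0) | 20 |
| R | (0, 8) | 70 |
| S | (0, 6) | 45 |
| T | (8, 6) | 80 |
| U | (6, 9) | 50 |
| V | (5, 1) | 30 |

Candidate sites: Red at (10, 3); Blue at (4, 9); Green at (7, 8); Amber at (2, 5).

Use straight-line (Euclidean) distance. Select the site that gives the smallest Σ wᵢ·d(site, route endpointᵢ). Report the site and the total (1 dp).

Total weighted distance at each candidate:
  Red (10, 3): total = 2303.7
  Blue (4, 9): total = 1515.9
  Green (7, 8): total = 1548.8
  Amber (2, 5): total = 1416.9
Minimum is at Amber with total 1416.9 mi.

Amber, total 1416.9 mi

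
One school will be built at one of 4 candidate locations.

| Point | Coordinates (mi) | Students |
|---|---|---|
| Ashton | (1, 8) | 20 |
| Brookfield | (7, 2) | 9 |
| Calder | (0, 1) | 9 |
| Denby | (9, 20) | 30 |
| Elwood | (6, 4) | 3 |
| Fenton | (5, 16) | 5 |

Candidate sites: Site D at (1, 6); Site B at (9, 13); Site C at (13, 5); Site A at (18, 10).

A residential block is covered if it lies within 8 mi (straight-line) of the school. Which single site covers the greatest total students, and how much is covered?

Coverage radius r = 8 mi; a point is covered iff (Δx)²+(Δy)² ≤ 8² = 64.
  Site D (1, 6): covers {Ashton, Brookfield, Calder, Elwood} → 41
  Site B (9, 13): covers {Denby, Fenton} → 35
  Site C (13, 5): covers {Brookfield, Elwood} → 12
  Site A (18, 10): covers {none} → 0
Maximum coverage at Site D: 41 students.

Site D, covering 41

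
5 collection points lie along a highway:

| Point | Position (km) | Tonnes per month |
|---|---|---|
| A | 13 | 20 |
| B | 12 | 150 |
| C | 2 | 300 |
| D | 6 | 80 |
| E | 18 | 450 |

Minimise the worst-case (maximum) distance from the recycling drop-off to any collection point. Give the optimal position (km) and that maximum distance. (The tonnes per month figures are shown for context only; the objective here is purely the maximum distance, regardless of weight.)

location 10, max distance 8

The 1-center on a line is the midpoint of the two extreme points: leftmost at 2, rightmost at 18.
Optimal location = (2 + 18)/2 = 10; maximum distance = (18 − 2)/2 = 8.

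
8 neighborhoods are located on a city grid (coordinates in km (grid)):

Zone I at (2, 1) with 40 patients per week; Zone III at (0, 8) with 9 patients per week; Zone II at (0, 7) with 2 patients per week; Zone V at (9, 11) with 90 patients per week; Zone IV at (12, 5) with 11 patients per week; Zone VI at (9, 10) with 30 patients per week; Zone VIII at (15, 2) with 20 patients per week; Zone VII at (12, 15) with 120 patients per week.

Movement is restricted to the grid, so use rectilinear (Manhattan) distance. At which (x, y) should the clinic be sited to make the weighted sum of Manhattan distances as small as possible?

Manhattan distance separates: Σwᵢ(|x−xᵢ|+|y−yᵢ|) = Σwᵢ|x−xᵢ| + Σwᵢ|y−yᵢ|, so x and y are optimised independently as 1-D weighted medians.
Total weight W = 322; half = 161.
x-coordinate, sorted with cumulative weight:
  x=0 (Zone III, w=9) cum 9
  x=0 (Zone II, w=2) cum 11
  x=2 (Zone I, w=40) cum 51
  x=9 (Zone V, w=90) cum 141
  x=9 (Zone VI, w=30) cum 171  ← median
  x=12 (Zone IV, w=11) cum 182
  x=12 (Zone VII, w=120) cum 302
  x=15 (Zone VIII, w=20) cum 322
⇒ x* = 9
y-coordinate, sorted with cumulative weight:
  y=1 (Zone I, w=40) cum 40
  y=2 (Zone VIII, w=20) cum 60
  y=5 (Zone IV, w=11) cum 71
  y=7 (Zone II, w=2) cum 73
  y=8 (Zone III, w=9) cum 82
  y=10 (Zone VI, w=30) cum 112
  y=11 (Zone V, w=90) cum 202  ← median
  y=15 (Zone VII, w=120) cum 322
⇒ y* = 11

(9, 11)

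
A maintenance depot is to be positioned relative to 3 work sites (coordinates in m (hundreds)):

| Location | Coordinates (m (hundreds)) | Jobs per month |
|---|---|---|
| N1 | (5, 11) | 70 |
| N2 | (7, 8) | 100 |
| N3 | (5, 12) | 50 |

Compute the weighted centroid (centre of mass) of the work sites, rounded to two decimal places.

The minimiser of Σwᵢ‖p−pᵢ‖² is the weighted centroid p* = (Σwᵢpᵢ)/(Σwᵢ).
Σwᵢ = 220.
Σwᵢxᵢ = 70·5 + 100·7 + 50·5 = 1300.
Σwᵢyᵢ = 70·11 + 100·8 + 50·12 = 2170.
x* = 1300/220 = 5.91, y* = 2170/220 = 9.86.

(5.91, 9.86)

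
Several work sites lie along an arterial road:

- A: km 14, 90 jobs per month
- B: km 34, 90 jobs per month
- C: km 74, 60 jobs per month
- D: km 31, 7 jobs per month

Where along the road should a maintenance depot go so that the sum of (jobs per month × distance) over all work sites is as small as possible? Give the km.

For a sum of weighted absolute distances on a line, the optimum is the weighted median (not the mean). Total weight W = 247; half-weight = 123.5.
Sort by position and accumulate weight:
  km 14 (A, w=90) → cum 90
  km 31 (D, w=7) → cum 97
  km 34 (B, w=90) → cum 187  ≥ 123.5 → median here
  km 74 (C, w=60) → cum 247
Optimal location: km 34.

x = 34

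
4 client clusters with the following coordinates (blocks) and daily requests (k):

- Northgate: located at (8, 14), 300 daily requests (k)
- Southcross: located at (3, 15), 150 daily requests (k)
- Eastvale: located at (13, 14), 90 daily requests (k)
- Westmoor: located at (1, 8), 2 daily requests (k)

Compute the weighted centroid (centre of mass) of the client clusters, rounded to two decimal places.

The minimiser of Σwᵢ‖p−pᵢ‖² is the weighted centroid p* = (Σwᵢpᵢ)/(Σwᵢ).
Σwᵢ = 542.
Σwᵢxᵢ = 300·8 + 150·3 + 90·13 + 2·1 = 4022.
Σwᵢyᵢ = 300·14 + 150·15 + 90·14 + 2·8 = 7726.
x* = 4022/542 = 7.42, y* = 7726/542 = 14.25.

(7.42, 14.25)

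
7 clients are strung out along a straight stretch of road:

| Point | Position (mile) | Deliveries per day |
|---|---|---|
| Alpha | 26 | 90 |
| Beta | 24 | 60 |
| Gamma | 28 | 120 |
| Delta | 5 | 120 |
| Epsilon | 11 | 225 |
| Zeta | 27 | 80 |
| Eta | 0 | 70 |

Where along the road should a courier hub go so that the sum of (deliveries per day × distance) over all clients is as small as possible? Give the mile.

x = 11

For a sum of weighted absolute distances on a line, the optimum is the weighted median (not the mean). Total weight W = 765; half-weight = 382.5.
Sort by position and accumulate weight:
  mile 0 (Eta, w=70) → cum 70
  mile 5 (Delta, w=120) → cum 190
  mile 11 (Epsilon, w=225) → cum 415  ≥ 382.5 → median here
  mile 24 (Beta, w=60) → cum 475
  mile 26 (Alpha, w=90) → cum 565
  mile 27 (Zeta, w=80) → cum 645
  mile 28 (Gamma, w=120) → cum 765
Optimal location: mile 11.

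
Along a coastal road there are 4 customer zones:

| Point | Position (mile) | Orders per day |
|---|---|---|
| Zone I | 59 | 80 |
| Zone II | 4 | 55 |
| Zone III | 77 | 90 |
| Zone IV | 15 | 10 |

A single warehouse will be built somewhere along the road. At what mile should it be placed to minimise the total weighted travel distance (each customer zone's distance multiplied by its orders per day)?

For a sum of weighted absolute distances on a line, the optimum is the weighted median (not the mean). Total weight W = 235; half-weight = 117.5.
Sort by position and accumulate weight:
  mile 4 (Zone II, w=55) → cum 55
  mile 15 (Zone IV, w=10) → cum 65
  mile 59 (Zone I, w=80) → cum 145  ≥ 117.5 → median here
  mile 77 (Zone III, w=90) → cum 235
Optimal location: mile 59.

x = 59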